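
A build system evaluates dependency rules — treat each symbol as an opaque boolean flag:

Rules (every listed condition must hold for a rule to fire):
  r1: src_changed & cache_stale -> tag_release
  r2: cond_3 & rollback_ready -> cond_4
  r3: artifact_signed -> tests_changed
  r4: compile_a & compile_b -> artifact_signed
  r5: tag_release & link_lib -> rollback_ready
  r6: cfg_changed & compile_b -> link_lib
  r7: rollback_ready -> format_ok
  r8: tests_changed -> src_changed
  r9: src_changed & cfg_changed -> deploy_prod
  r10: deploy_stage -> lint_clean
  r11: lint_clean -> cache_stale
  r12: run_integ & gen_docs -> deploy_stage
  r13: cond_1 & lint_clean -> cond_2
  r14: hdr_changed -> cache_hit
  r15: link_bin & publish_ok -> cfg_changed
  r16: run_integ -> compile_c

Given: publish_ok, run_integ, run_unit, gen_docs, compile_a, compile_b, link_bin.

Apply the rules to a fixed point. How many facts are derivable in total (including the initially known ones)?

20

Round 1: r4 [compile_a & compile_b -> artifact_signed]; r12 [run_integ & gen_docs -> deploy_stage]; r15 [link_bin & publish_ok -> cfg_changed]; r16 [run_integ -> compile_c]. New: artifact_signed, deploy_stage, cfg_changed, compile_c.
Round 2: r3 [artifact_signed -> tests_changed]; r6 [cfg_changed & compile_b -> link_lib]; r10 [deploy_stage -> lint_clean]. New: tests_changed, link_lib, lint_clean.
Round 3: r8 [tests_changed -> src_changed]; r11 [lint_clean -> cache_stale]. New: src_changed, cache_stale.
Round 4: r1 [src_changed & cache_stale -> tag_release]; r9 [src_changed & cfg_changed -> deploy_prod]. New: tag_release, deploy_prod.
Round 5: r5 [tag_release & link_lib -> rollback_ready]. New: rollback_ready.
Round 6: r7 [rollback_ready -> format_ok]. New: format_ok.
Closure: {artifact_signed, cache_stale, cfg_changed, compile_a, compile_b, compile_c, deploy_prod, deploy_stage, format_ok, gen_docs, link_bin, link_lib, lint_clean, publish_ok, rollback_ready, run_integ, run_unit, src_changed, tag_release, tests_changed} — 20 facts.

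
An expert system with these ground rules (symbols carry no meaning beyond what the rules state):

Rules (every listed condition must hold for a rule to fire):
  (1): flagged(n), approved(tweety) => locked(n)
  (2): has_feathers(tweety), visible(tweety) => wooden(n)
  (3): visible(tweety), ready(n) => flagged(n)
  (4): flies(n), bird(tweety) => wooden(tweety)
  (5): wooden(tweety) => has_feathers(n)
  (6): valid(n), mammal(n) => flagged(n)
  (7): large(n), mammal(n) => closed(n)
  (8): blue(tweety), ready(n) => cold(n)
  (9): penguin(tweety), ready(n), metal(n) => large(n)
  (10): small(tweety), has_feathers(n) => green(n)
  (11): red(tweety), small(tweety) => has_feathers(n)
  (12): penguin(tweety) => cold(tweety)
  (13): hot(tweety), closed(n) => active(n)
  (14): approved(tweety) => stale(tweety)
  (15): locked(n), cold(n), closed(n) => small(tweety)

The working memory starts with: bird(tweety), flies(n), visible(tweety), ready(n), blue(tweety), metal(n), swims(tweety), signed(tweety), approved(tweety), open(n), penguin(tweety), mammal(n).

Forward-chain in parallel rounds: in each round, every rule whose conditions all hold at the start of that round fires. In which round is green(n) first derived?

4

Round 1: (3) [visible(tweety), ready(n) => flagged(n)]; (4) [flies(n), bird(tweety) => wooden(tweety)]; (8) [blue(tweety), ready(n) => cold(n)]; (9) [penguin(tweety), ready(n), metal(n) => large(n)]; (12) [penguin(tweety) => cold(tweety)]; (14) [approved(tweety) => stale(tweety)]. Adds flagged(n), wooden(tweety), cold(n), large(n), cold(tweety), stale(tweety).
Round 2: (1) [flagged(n), approved(tweety) => locked(n)]; (5) [wooden(tweety) => has_feathers(n)]; (7) [large(n), mammal(n) => closed(n)]. Adds locked(n), has_feathers(n), closed(n).
Round 3: (15) [locked(n), cold(n), closed(n) => small(tweety)]. Adds small(tweety).
Round 4: (10) [small(tweety), has_feathers(n) => green(n)]. Adds green(n).
green(n) first appears in round 4.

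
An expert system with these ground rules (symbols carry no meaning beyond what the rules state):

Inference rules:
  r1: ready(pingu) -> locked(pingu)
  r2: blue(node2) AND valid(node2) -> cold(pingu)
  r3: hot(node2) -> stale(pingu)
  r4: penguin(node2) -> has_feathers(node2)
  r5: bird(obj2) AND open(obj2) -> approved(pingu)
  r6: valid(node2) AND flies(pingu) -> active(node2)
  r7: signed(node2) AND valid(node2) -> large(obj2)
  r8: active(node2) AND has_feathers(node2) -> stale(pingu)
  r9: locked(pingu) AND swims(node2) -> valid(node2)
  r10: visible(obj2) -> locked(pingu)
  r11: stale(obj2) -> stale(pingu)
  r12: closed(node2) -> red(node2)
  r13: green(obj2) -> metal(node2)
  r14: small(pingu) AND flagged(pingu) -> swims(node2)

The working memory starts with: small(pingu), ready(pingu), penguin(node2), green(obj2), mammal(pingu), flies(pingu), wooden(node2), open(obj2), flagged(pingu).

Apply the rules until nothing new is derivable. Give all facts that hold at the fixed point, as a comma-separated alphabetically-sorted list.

active(node2), flagged(pingu), flies(pingu), green(obj2), has_feathers(node2), locked(pingu), mammal(pingu), metal(node2), open(obj2), penguin(node2), ready(pingu), small(pingu), stale(pingu), swims(node2), valid(node2), wooden(node2)

Round 1: r1 [ready(pingu) -> locked(pingu)]; r4 [penguin(node2) -> has_feathers(node2)]; r13 [green(obj2) -> metal(node2)]; r14 [small(pingu) AND flagged(pingu) -> swims(node2)]. Adds locked(pingu), has_feathers(node2), metal(node2), swims(node2).
Round 2: r9 [locked(pingu) AND swims(node2) -> valid(node2)]. Adds valid(node2).
Round 3: r6 [valid(node2) AND flies(pingu) -> active(node2)]. Adds active(node2).
Round 4: r8 [active(node2) AND has_feathers(node2) -> stale(pingu)]. Adds stale(pingu).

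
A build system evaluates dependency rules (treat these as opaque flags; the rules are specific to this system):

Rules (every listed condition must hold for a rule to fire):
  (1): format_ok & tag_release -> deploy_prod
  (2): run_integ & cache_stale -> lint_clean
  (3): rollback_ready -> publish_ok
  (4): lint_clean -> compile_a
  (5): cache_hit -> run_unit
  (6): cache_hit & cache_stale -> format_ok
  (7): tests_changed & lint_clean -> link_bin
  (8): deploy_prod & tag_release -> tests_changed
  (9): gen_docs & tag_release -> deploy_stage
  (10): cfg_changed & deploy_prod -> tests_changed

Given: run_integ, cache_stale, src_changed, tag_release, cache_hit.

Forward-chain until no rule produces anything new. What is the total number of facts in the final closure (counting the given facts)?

Round 1 fires (2), (5), (6), giving lint_clean, run_unit, format_ok.
Round 2 fires (1), (4), giving deploy_prod, compile_a.
Round 3 fires (8), giving tests_changed.
Round 4 fires (7), giving link_bin.
Closure: {cache_hit, cache_stale, compile_a, deploy_prod, format_ok, link_bin, lint_clean, run_integ, run_unit, src_changed, tag_release, tests_changed} — 12 facts.

12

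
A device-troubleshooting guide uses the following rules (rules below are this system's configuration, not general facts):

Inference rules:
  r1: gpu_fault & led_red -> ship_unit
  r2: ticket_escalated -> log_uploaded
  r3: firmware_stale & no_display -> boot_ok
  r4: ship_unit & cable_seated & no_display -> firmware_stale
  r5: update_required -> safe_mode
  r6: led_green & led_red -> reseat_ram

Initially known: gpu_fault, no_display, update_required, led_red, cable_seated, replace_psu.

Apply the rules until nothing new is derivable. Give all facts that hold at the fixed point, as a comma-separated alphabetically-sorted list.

boot_ok, cable_seated, firmware_stale, gpu_fault, led_red, no_display, replace_psu, safe_mode, ship_unit, update_required

[1] r1 [gpu_fault & led_red -> ship_unit]; r5 [update_required -> safe_mode]. ⇒ new: ship_unit, safe_mode.
[2] r4 [ship_unit & cable_seated & no_display -> firmware_stale]. ⇒ new: firmware_stale.
[3] r3 [firmware_stale & no_display -> boot_ok]. ⇒ new: boot_ok.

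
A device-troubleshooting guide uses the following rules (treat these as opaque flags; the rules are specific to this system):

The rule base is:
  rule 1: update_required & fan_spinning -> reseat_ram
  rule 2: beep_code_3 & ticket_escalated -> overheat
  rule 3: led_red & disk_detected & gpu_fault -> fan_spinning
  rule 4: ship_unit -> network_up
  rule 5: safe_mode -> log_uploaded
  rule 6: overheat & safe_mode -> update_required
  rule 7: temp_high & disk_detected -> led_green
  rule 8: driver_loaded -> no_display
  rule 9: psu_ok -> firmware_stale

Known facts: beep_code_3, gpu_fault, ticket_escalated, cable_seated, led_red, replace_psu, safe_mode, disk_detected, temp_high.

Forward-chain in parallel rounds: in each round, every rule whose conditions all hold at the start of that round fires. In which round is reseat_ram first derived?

Round 1 — rule 2, rule 3, rule 5, rule 7, derive overheat, fan_spinning, log_uploaded, led_green.
Round 2 — rule 6, derive update_required.
Round 3 — rule 1, derive reseat_ram.
reseat_ram first appears in round 3.

3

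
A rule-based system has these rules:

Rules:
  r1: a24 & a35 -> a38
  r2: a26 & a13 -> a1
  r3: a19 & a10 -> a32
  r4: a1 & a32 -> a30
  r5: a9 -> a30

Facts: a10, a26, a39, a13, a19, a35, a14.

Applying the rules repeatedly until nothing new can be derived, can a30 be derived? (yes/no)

Round 1: r2 [a26 & a13 -> a1]; r3 [a19 & a10 -> a32]. Adds a1, a32.
Round 2: r4 [a1 & a32 -> a30]. Adds a30.
a30 appears in round 2, so it is derivable.

yes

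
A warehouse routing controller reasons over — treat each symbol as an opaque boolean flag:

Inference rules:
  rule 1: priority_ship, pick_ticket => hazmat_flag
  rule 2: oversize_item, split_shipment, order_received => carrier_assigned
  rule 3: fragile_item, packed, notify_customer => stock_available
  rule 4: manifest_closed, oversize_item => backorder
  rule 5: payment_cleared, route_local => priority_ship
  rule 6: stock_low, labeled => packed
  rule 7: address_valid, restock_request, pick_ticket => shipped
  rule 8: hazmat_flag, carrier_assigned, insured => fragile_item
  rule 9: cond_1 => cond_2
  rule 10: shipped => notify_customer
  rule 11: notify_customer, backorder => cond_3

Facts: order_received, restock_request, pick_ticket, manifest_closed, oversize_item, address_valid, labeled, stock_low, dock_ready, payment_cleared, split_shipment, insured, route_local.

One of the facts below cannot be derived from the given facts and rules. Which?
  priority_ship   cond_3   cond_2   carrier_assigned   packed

Round 1 fires rule 2, rule 4, rule 5, rule 6, rule 7, giving carrier_assigned, backorder, priority_ship, packed, shipped.
Round 2 fires rule 1, rule 10, giving hazmat_flag, notify_customer.
Round 3 fires rule 8, rule 11, giving fragile_item, cond_3.
Round 4 fires rule 3, giving stock_available.
Derived: cond_3 (round 3), priority_ship (round 1), packed (round 1), carrier_assigned (round 1). cond_2 never appears in any round.

cond_2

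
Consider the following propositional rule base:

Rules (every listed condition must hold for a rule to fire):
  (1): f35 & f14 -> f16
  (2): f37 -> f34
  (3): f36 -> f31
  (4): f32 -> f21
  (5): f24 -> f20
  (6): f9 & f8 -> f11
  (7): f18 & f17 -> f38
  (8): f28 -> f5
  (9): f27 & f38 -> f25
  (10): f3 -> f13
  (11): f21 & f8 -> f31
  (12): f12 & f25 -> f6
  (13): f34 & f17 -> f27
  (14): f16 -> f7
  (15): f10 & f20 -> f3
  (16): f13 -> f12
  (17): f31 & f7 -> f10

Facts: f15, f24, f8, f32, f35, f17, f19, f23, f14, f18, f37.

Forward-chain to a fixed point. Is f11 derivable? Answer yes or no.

no

[1] (1) [f35 & f14 -> f16]; (2) [f37 -> f34]; (4) [f32 -> f21]; (5) [f24 -> f20]; (7) [f18 & f17 -> f38]. ⇒ new: f16, f34, f21, f20, f38.
[2] (11) [f21 & f8 -> f31]; (13) [f34 & f17 -> f27]; (14) [f16 -> f7]. ⇒ new: f31, f27, f7.
[3] (9) [f27 & f38 -> f25]; (17) [f31 & f7 -> f10]. ⇒ new: f25, f10.
[4] (15) [f10 & f20 -> f3]. ⇒ new: f3.
[5] (10) [f3 -> f13]. ⇒ new: f13.
[6] (16) [f13 -> f12]. ⇒ new: f12.
[7] (12) [f12 & f25 -> f6]. ⇒ new: f6.
Fixed point reached. f11 is concluded only by (6); (6) needs f9 (never derived).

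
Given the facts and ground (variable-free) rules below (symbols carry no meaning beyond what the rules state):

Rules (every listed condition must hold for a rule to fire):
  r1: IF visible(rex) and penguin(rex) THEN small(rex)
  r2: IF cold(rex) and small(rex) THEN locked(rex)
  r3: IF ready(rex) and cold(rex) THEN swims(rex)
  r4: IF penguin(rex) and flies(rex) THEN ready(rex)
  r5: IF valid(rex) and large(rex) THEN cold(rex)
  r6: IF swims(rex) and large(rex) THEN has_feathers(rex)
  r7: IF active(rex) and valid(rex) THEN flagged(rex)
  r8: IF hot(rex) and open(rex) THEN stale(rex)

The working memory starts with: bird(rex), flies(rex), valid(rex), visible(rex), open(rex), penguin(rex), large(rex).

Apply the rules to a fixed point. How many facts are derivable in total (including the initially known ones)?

Round 1 fires r1, r4, r5, giving small(rex), ready(rex), cold(rex).
Round 2 fires r2, r3, giving locked(rex), swims(rex).
Round 3 fires r6, giving has_feathers(rex).
Closure: {bird(rex), cold(rex), flies(rex), has_feathers(rex), large(rex), locked(rex), open(rex), penguin(rex), ready(rex), small(rex), swims(rex), valid(rex), visible(rex)} — 13 facts.

13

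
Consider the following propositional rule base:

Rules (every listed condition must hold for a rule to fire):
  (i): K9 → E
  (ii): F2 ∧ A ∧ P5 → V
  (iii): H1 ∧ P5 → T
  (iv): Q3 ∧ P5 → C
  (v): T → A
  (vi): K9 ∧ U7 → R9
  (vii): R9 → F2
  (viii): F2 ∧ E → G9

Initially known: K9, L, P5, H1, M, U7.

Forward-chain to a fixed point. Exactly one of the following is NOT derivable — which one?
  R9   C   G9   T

C

Round 1: (i) [K9 → E]; (iii) [H1 ∧ P5 → T]; (vi) [K9 ∧ U7 → R9]. Adds E, T, R9.
Round 2: (v) [T → A]; (vii) [R9 → F2]. Adds A, F2.
Round 3: (ii) [F2 ∧ A ∧ P5 → V]; (viii) [F2 ∧ E → G9]. Adds V, G9.
Derived: R9 (round 1), G9 (round 3), T (round 1). C never appears in any round.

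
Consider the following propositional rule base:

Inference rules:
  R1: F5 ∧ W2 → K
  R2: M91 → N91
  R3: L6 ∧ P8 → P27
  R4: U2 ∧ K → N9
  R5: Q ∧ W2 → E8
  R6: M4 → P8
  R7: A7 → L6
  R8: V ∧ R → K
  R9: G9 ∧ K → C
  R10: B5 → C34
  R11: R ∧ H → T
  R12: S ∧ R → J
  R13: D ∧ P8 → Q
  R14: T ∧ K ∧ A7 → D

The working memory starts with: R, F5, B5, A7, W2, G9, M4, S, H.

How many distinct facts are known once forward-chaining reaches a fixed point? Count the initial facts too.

Round 1: R1 [F5 ∧ W2 → K]; R6 [M4 → P8]; R7 [A7 → L6]; R10 [B5 → C34]; R11 [R ∧ H → T]; R12 [S ∧ R → J]. Adds K, P8, L6, C34, T, J.
Round 2: R3 [L6 ∧ P8 → P27]; R9 [G9 ∧ K → C]; R14 [T ∧ K ∧ A7 → D]. Adds P27, C, D.
Round 3: R13 [D ∧ P8 → Q]. Adds Q.
Round 4: R5 [Q ∧ W2 → E8]. Adds E8.
Closure: {A7, B5, C, C34, D, E8, F5, G9, H, J, K, L6, M4, P27, P8, Q, R, S, T, W2} — 20 facts.

20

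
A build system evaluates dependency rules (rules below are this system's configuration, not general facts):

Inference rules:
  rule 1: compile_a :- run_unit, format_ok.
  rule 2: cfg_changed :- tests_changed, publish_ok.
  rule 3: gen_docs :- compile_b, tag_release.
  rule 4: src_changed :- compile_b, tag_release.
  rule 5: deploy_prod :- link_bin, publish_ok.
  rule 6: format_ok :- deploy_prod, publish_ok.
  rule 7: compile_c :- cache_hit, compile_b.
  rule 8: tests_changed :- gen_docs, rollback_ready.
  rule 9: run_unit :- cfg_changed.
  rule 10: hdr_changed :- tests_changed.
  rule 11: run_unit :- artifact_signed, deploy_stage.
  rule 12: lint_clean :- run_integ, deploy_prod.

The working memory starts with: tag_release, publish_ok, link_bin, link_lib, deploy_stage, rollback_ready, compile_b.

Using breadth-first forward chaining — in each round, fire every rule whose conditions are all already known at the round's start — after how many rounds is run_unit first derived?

4

[1] rule 3 [gen_docs :- compile_b, tag_release.]; rule 4 [src_changed :- compile_b, tag_release.]; rule 5 [deploy_prod :- link_bin, publish_ok.]. ⇒ new: gen_docs, src_changed, deploy_prod.
[2] rule 6 [format_ok :- deploy_prod, publish_ok.]; rule 8 [tests_changed :- gen_docs, rollback_ready.]. ⇒ new: format_ok, tests_changed.
[3] rule 2 [cfg_changed :- tests_changed, publish_ok.]; rule 10 [hdr_changed :- tests_changed.]. ⇒ new: cfg_changed, hdr_changed.
[4] rule 9 [run_unit :- cfg_changed.]. ⇒ new: run_unit.
run_unit first appears in round 4.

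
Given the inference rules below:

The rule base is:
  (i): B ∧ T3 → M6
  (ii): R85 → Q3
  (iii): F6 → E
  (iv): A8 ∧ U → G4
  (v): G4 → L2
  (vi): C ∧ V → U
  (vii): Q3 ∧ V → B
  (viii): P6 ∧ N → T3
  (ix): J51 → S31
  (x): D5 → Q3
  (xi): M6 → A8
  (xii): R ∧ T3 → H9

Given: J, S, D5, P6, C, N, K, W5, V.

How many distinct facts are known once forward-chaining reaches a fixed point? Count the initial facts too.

17

Round 1 — (vi), (viii), (x), derive U, T3, Q3.
Round 2 — (vii), derive B.
Round 3 — (i), derive M6.
Round 4 — (xi), derive A8.
Round 5 — (iv), derive G4.
Round 6 — (v), derive L2.
Closure: {A8, B, C, D5, G4, J, K, L2, M6, N, P6, Q3, S, T3, U, V, W5} — 17 facts.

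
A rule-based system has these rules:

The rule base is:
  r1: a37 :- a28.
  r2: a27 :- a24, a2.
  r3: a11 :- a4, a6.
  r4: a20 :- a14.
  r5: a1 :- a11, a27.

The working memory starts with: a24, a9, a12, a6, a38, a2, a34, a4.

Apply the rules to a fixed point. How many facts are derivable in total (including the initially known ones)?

Round 1 — r2, r3, derive a27, a11.
Round 2 — r5, derive a1.
Closure: {a1, a11, a12, a2, a24, a27, a34, a38, a4, a6, a9} — 11 facts.

11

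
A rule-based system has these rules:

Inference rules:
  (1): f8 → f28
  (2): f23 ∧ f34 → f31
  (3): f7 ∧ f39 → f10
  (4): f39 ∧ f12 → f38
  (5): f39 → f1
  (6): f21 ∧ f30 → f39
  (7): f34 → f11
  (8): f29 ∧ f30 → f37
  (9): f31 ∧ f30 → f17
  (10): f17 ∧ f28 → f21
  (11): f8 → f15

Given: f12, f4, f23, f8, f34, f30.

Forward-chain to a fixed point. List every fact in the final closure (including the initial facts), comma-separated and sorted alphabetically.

f1, f11, f12, f15, f17, f21, f23, f28, f30, f31, f34, f38, f39, f4, f8

Round 1: (1) [f8 → f28]; (2) [f23 ∧ f34 → f31]; (7) [f34 → f11]; (11) [f8 → f15]. Adds f28, f31, f11, f15.
Round 2: (9) [f31 ∧ f30 → f17]. Adds f17.
Round 3: (10) [f17 ∧ f28 → f21]. Adds f21.
Round 4: (6) [f21 ∧ f30 → f39]. Adds f39.
Round 5: (4) [f39 ∧ f12 → f38]; (5) [f39 → f1]. Adds f38, f1.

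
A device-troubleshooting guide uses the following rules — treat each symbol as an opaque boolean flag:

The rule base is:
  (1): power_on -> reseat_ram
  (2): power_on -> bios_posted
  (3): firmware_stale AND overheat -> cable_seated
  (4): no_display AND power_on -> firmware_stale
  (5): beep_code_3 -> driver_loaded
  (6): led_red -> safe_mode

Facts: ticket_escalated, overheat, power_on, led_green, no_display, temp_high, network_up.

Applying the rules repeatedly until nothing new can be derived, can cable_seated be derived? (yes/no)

yes

Round 1: (1) [power_on -> reseat_ram]; (2) [power_on -> bios_posted]; (4) [no_display AND power_on -> firmware_stale]. Adds reseat_ram, bios_posted, firmware_stale.
Round 2: (3) [firmware_stale AND overheat -> cable_seated]. Adds cable_seated.
cable_seated appears in round 2, so it is derivable.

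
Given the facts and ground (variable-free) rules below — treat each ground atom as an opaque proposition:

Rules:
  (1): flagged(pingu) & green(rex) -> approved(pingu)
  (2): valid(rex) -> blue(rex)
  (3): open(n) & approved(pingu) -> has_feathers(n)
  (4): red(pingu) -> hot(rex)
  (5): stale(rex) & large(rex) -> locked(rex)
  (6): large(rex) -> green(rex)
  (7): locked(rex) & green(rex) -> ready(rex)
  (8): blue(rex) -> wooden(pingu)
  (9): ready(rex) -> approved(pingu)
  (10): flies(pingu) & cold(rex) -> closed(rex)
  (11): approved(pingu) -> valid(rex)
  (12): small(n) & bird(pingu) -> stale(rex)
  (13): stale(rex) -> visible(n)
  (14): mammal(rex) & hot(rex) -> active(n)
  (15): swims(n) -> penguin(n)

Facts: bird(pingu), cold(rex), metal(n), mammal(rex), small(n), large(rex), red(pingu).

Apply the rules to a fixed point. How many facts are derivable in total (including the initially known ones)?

18

[1] (4) [red(pingu) -> hot(rex)]; (6) [large(rex) -> green(rex)]; (12) [small(n) & bird(pingu) -> stale(rex)]. ⇒ new: hot(rex), green(rex), stale(rex).
[2] (5) [stale(rex) & large(rex) -> locked(rex)]; (13) [stale(rex) -> visible(n)]; (14) [mammal(rex) & hot(rex) -> active(n)]. ⇒ new: locked(rex), visible(n), active(n).
[3] (7) [locked(rex) & green(rex) -> ready(rex)]. ⇒ new: ready(rex).
[4] (9) [ready(rex) -> approved(pingu)]. ⇒ new: approved(pingu).
[5] (11) [approved(pingu) -> valid(rex)]. ⇒ new: valid(rex).
[6] (2) [valid(rex) -> blue(rex)]. ⇒ new: blue(rex).
[7] (8) [blue(rex) -> wooden(pingu)]. ⇒ new: wooden(pingu).
Closure: {active(n), approved(pingu), bird(pingu), blue(rex), cold(rex), green(rex), hot(rex), large(rex), locked(rex), mammal(rex), metal(n), ready(rex), red(pingu), small(n), stale(rex), valid(rex), visible(n), wooden(pingu)} — 18 facts.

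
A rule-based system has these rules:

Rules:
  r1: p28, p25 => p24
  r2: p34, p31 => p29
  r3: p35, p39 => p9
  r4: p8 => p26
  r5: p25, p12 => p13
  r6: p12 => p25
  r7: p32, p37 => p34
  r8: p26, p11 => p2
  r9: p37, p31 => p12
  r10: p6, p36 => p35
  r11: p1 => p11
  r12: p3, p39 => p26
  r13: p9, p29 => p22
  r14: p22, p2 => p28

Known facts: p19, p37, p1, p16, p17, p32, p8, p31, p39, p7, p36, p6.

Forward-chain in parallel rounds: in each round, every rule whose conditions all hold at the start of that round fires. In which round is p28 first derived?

Round 1 — r4, r7, r9, r10, r11, derive p26, p34, p12, p35, p11.
Round 2 — r2, r3, r6, r8, derive p29, p9, p25, p2.
Round 3 — r5, r13, derive p13, p22.
Round 4 — r14, derive p28.
p28 first appears in round 4.

4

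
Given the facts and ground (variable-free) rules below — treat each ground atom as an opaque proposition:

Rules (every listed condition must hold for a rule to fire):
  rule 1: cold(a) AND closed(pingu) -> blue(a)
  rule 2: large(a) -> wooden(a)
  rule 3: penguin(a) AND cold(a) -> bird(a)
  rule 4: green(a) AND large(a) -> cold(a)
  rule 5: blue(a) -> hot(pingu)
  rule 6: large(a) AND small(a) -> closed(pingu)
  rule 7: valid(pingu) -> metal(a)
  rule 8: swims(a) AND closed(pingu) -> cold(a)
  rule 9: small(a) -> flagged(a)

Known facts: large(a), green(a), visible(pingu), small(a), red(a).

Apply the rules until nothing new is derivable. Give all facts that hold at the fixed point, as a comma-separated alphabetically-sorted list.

blue(a), closed(pingu), cold(a), flagged(a), green(a), hot(pingu), large(a), red(a), small(a), visible(pingu), wooden(a)

Round 1 — rule 2, rule 4, rule 6, rule 9, derive wooden(a), cold(a), closed(pingu), flagged(a).
Round 2 — rule 1, derive blue(a).
Round 3 — rule 5, derive hot(pingu).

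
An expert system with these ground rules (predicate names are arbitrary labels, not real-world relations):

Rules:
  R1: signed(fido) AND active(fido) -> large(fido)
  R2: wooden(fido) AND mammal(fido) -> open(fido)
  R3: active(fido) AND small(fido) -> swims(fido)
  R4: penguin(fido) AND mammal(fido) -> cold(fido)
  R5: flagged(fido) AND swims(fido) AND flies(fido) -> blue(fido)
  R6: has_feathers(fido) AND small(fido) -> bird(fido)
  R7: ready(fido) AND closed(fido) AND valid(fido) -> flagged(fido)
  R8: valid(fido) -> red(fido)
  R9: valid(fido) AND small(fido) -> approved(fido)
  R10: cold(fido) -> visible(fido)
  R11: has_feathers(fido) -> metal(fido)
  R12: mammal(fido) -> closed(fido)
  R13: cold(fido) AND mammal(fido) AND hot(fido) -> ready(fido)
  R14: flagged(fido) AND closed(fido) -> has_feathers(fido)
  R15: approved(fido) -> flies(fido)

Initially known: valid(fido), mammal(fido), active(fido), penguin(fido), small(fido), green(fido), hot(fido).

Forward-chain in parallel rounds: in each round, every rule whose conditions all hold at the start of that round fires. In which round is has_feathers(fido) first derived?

4

Round 1: R3 [active(fido) AND small(fido) -> swims(fido)]; R4 [penguin(fido) AND mammal(fido) -> cold(fido)]; R8 [valid(fido) -> red(fido)]; R9 [valid(fido) AND small(fido) -> approved(fido)]; R12 [mammal(fido) -> closed(fido)]. New: swims(fido), cold(fido), red(fido), approved(fido), closed(fido).
Round 2: R10 [cold(fido) -> visible(fido)]; R13 [cold(fido) AND mammal(fido) AND hot(fido) -> ready(fido)]; R15 [approved(fido) -> flies(fido)]. New: visible(fido), ready(fido), flies(fido).
Round 3: R7 [ready(fido) AND closed(fido) AND valid(fido) -> flagged(fido)]. New: flagged(fido).
Round 4: R5 [flagged(fido) AND swims(fido) AND flies(fido) -> blue(fido)]; R14 [flagged(fido) AND closed(fido) -> has_feathers(fido)]. New: blue(fido), has_feathers(fido).
has_feathers(fido) first appears in round 4.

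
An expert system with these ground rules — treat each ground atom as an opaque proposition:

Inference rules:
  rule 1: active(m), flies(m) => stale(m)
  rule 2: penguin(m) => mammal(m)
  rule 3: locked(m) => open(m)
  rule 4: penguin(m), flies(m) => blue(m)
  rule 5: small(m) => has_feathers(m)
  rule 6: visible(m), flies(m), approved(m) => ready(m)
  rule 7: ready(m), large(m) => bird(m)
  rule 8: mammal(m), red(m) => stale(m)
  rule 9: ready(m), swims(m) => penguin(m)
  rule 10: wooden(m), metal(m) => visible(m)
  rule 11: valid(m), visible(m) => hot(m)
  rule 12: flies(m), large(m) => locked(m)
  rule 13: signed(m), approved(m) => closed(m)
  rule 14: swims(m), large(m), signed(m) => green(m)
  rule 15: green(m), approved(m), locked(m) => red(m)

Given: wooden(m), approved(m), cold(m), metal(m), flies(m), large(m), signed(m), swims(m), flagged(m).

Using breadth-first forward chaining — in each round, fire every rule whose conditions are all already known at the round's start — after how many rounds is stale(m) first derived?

Round 1 fires rule 10, rule 12, rule 13, rule 14, giving visible(m), locked(m), closed(m), green(m).
Round 2 fires rule 3, rule 6, rule 15, giving open(m), ready(m), red(m).
Round 3 fires rule 7, rule 9, giving bird(m), penguin(m).
Round 4 fires rule 2, rule 4, giving mammal(m), blue(m).
Round 5 fires rule 8, giving stale(m).
stale(m) first appears in round 5.

5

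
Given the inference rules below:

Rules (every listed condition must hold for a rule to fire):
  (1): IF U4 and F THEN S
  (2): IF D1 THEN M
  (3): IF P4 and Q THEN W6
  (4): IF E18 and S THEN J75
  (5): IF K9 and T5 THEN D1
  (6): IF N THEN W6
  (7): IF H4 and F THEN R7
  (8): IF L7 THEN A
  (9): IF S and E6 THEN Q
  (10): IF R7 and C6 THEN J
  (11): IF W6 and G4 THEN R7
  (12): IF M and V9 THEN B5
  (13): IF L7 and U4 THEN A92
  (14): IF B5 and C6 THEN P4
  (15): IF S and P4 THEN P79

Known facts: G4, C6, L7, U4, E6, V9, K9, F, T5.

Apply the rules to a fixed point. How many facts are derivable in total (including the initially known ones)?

21

Round 1 fires (1), (5), (8), (13), giving S, D1, A, A92.
Round 2 fires (2), (9), giving M, Q.
Round 3 fires (12), giving B5.
Round 4 fires (14), giving P4.
Round 5 fires (3), (15), giving W6, P79.
Round 6 fires (11), giving R7.
Round 7 fires (10), giving J.
Closure: {A, A92, B5, C6, D1, E6, F, G4, J, K9, L7, M, P4, P79, Q, R7, S, T5, U4, V9, W6} — 21 facts.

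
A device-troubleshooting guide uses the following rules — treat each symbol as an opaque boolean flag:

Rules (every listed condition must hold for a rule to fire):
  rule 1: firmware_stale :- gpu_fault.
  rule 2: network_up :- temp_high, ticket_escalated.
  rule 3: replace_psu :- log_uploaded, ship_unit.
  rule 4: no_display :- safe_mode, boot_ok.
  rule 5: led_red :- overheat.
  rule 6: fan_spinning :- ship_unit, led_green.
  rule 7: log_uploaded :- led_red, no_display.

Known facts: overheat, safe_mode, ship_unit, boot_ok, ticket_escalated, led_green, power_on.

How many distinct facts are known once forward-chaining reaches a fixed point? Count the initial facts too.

Round 1 — rule 4, rule 5, rule 6, derive no_display, led_red, fan_spinning.
Round 2 — rule 7, derive log_uploaded.
Round 3 — rule 3, derive replace_psu.
Closure: {boot_ok, fan_spinning, led_green, led_red, log_uploaded, no_display, overheat, power_on, replace_psu, safe_mode, ship_unit, ticket_escalated} — 12 facts.

12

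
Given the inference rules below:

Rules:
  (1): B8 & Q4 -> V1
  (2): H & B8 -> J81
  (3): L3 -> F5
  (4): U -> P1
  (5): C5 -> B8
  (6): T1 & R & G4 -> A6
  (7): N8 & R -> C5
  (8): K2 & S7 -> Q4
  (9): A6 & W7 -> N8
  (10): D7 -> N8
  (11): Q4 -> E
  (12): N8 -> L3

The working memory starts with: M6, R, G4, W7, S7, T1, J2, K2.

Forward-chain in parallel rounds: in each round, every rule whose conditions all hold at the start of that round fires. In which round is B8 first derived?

Round 1 — (6), (8), derive A6, Q4.
Round 2 — (9), (11), derive N8, E.
Round 3 — (7), (12), derive C5, L3.
Round 4 — (3), (5), derive F5, B8.
B8 first appears in round 4.

4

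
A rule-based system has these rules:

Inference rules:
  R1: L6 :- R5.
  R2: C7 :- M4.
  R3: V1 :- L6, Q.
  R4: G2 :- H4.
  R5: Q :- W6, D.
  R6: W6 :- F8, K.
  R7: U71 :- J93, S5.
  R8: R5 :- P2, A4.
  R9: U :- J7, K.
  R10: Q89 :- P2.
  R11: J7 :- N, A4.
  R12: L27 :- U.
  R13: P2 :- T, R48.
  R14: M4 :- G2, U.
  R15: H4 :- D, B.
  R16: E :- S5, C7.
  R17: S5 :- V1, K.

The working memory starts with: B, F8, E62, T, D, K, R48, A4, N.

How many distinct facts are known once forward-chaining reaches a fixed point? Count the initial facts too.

Round 1: R6 [W6 :- F8, K.]; R11 [J7 :- N, A4.]; R13 [P2 :- T, R48.]; R15 [H4 :- D, B.]. Adds W6, J7, P2, H4.
Round 2: R4 [G2 :- H4.]; R5 [Q :- W6, D.]; R8 [R5 :- P2, A4.]; R9 [U :- J7, K.]; R10 [Q89 :- P2.]. Adds G2, Q, R5, U, Q89.
Round 3: R1 [L6 :- R5.]; R12 [L27 :- U.]; R14 [M4 :- G2, U.]. Adds L6, L27, M4.
Round 4: R2 [C7 :- M4.]; R3 [V1 :- L6, Q.]. Adds C7, V1.
Round 5: R17 [S5 :- V1, K.]. Adds S5.
Round 6: R16 [E :- S5, C7.]. Adds E.
Closure: {A4, B, C7, D, E, E62, F8, G2, H4, J7, K, L27, L6, M4, N, P2, Q, Q89, R48, R5, S5, T, U, V1, W6} — 25 facts.

25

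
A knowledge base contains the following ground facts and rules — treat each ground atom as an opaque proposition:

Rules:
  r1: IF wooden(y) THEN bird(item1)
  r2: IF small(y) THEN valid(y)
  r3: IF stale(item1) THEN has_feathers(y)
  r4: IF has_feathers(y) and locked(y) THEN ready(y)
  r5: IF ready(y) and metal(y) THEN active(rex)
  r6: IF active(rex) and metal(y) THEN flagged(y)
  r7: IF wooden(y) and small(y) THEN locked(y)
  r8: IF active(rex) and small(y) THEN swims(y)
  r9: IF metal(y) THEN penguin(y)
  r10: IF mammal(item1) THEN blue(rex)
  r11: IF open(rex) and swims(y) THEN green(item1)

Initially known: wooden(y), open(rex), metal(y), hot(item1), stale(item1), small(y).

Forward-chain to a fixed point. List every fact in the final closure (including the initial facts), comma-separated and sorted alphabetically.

active(rex), bird(item1), flagged(y), green(item1), has_feathers(y), hot(item1), locked(y), metal(y), open(rex), penguin(y), ready(y), small(y), stale(item1), swims(y), valid(y), wooden(y)

Round 1: r1 [IF wooden(y) THEN bird(item1)]; r2 [IF small(y) THEN valid(y)]; r3 [IF stale(item1) THEN has_feathers(y)]; r7 [IF wooden(y) and small(y) THEN locked(y)]; r9 [IF metal(y) THEN penguin(y)]. New: bird(item1), valid(y), has_feathers(y), locked(y), penguin(y).
Round 2: r4 [IF has_feathers(y) and locked(y) THEN ready(y)]. New: ready(y).
Round 3: r5 [IF ready(y) and metal(y) THEN active(rex)]. New: active(rex).
Round 4: r6 [IF active(rex) and metal(y) THEN flagged(y)]; r8 [IF active(rex) and small(y) THEN swims(y)]. New: flagged(y), swims(y).
Round 5: r11 [IF open(rex) and swims(y) THEN green(item1)]. New: green(item1).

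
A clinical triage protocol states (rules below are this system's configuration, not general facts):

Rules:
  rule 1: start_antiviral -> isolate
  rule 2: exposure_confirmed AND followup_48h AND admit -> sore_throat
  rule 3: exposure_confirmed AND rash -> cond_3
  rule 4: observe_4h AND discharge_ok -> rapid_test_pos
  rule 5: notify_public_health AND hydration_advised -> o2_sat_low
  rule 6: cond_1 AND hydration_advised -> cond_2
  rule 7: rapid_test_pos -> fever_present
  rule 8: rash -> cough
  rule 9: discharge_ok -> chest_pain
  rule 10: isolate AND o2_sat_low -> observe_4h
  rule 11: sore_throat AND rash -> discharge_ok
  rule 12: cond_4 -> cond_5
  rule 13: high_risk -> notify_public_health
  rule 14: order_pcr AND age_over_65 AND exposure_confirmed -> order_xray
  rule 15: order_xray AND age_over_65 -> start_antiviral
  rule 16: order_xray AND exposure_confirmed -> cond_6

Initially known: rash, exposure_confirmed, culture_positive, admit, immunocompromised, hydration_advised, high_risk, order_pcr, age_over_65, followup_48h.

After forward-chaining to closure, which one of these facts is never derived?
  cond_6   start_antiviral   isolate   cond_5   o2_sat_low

cond_5

Round 1: rule 2 [exposure_confirmed AND followup_48h AND admit -> sore_throat]; rule 3 [exposure_confirmed AND rash -> cond_3]; rule 8 [rash -> cough]; rule 13 [high_risk -> notify_public_health]; rule 14 [order_pcr AND age_over_65 AND exposure_confirmed -> order_xray]. New: sore_throat, cond_3, cough, notify_public_health, order_xray.
Round 2: rule 5 [notify_public_health AND hydration_advised -> o2_sat_low]; rule 11 [sore_throat AND rash -> discharge_ok]; rule 15 [order_xray AND age_over_65 -> start_antiviral]; rule 16 [order_xray AND exposure_confirmed -> cond_6]. New: o2_sat_low, discharge_ok, start_antiviral, cond_6.
Round 3: rule 1 [start_antiviral -> isolate]; rule 9 [discharge_ok -> chest_pain]. New: isolate, chest_pain.
Round 4: rule 10 [isolate AND o2_sat_low -> observe_4h]. New: observe_4h.
Round 5: rule 4 [observe_4h AND discharge_ok -> rapid_test_pos]. New: rapid_test_pos.
Round 6: rule 7 [rapid_test_pos -> fever_present]. New: fever_present.
Derived: start_antiviral (round 2), isolate (round 3), cond_6 (round 2), o2_sat_low (round 2). cond_5 never appears in any round.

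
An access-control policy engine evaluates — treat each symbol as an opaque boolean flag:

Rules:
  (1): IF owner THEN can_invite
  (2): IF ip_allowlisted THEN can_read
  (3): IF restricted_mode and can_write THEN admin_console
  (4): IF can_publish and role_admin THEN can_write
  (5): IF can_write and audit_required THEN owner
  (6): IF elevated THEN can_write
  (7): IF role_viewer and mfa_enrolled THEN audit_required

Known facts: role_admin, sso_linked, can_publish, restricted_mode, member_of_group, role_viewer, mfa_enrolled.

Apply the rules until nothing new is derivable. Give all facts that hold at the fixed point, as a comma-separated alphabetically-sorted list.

admin_console, audit_required, can_invite, can_publish, can_write, member_of_group, mfa_enrolled, owner, restricted_mode, role_admin, role_viewer, sso_linked

Round 1: (4) [IF can_publish and role_admin THEN can_write]; (7) [IF role_viewer and mfa_enrolled THEN audit_required]. New: can_write, audit_required.
Round 2: (3) [IF restricted_mode and can_write THEN admin_console]; (5) [IF can_write and audit_required THEN owner]. New: admin_console, owner.
Round 3: (1) [IF owner THEN can_invite]. New: can_invite.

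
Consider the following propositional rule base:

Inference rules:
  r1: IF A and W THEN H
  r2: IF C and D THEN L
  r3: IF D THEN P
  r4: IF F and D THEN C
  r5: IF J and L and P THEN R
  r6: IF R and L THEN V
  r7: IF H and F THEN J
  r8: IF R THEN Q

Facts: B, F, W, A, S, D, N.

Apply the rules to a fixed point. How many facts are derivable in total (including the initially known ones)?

15

Round 1: r1 [IF A and W THEN H]; r3 [IF D THEN P]; r4 [IF F and D THEN C]. New: H, P, C.
Round 2: r2 [IF C and D THEN L]; r7 [IF H and F THEN J]. New: L, J.
Round 3: r5 [IF J and L and P THEN R]. New: R.
Round 4: r6 [IF R and L THEN V]; r8 [IF R THEN Q]. New: V, Q.
Closure: {A, B, C, D, F, H, J, L, N, P, Q, R, S, V, W} — 15 facts.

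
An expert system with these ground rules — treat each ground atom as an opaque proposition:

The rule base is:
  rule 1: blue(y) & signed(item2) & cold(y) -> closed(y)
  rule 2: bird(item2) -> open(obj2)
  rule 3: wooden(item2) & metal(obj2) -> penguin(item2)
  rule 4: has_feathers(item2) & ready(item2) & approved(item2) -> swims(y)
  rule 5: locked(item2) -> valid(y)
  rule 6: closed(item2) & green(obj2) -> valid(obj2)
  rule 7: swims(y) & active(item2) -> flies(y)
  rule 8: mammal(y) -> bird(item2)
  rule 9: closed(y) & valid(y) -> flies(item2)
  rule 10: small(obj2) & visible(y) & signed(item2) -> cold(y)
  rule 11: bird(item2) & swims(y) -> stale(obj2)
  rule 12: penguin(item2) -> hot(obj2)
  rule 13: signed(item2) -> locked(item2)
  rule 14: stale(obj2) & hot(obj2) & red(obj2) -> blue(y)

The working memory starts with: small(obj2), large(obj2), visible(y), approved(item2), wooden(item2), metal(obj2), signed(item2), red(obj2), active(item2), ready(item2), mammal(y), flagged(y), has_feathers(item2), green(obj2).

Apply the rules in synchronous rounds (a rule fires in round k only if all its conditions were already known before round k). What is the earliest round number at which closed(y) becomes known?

[1] rule 3 [wooden(item2) & metal(obj2) -> penguin(item2)]; rule 4 [has_feathers(item2) & ready(item2) & approved(item2) -> swims(y)]; rule 8 [mammal(y) -> bird(item2)]; rule 10 [small(obj2) & visible(y) & signed(item2) -> cold(y)]; rule 13 [signed(item2) -> locked(item2)]. ⇒ new: penguin(item2), swims(y), bird(item2), cold(y), locked(item2).
[2] rule 2 [bird(item2) -> open(obj2)]; rule 5 [locked(item2) -> valid(y)]; rule 7 [swims(y) & active(item2) -> flies(y)]; rule 11 [bird(item2) & swims(y) -> stale(obj2)]; rule 12 [penguin(item2) -> hot(obj2)]. ⇒ new: open(obj2), valid(y), flies(y), stale(obj2), hot(obj2).
[3] rule 14 [stale(obj2) & hot(obj2) & red(obj2) -> blue(y)]. ⇒ new: blue(y).
[4] rule 1 [blue(y) & signed(item2) & cold(y) -> closed(y)]. ⇒ new: closed(y).
closed(y) first appears in round 4.

4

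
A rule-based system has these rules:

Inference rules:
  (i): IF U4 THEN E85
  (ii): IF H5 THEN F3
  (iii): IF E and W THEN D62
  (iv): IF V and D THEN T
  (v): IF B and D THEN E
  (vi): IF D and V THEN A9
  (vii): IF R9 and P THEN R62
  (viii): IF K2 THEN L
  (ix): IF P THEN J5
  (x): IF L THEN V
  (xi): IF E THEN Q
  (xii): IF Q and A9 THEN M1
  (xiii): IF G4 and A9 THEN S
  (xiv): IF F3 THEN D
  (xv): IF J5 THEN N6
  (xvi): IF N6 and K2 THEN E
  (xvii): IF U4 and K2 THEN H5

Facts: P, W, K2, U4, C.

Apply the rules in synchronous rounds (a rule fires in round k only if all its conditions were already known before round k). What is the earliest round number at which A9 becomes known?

[1] (i) [IF U4 THEN E85]; (viii) [IF K2 THEN L]; (ix) [IF P THEN J5]; (xvii) [IF U4 and K2 THEN H5]. ⇒ new: E85, L, J5, H5.
[2] (ii) [IF H5 THEN F3]; (x) [IF L THEN V]; (xv) [IF J5 THEN N6]. ⇒ new: F3, V, N6.
[3] (xiv) [IF F3 THEN D]; (xvi) [IF N6 and K2 THEN E]. ⇒ new: D, E.
[4] (iii) [IF E and W THEN D62]; (iv) [IF V and D THEN T]; (vi) [IF D and V THEN A9]; (xi) [IF E THEN Q]. ⇒ new: D62, T, A9, Q.
A9 first appears in round 4.

4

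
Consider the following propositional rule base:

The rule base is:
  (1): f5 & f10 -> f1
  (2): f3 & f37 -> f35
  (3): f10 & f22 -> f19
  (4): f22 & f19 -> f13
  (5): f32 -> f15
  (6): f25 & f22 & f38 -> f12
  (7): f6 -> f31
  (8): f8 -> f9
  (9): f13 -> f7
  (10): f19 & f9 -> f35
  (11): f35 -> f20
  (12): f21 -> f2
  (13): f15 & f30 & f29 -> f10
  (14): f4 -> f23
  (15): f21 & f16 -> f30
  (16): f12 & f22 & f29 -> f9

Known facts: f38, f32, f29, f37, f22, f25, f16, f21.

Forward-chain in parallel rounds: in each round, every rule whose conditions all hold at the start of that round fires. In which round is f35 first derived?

4

Round 1: (5) [f32 -> f15]; (6) [f25 & f22 & f38 -> f12]; (12) [f21 -> f2]; (15) [f21 & f16 -> f30]. New: f15, f12, f2, f30.
Round 2: (13) [f15 & f30 & f29 -> f10]; (16) [f12 & f22 & f29 -> f9]. New: f10, f9.
Round 3: (3) [f10 & f22 -> f19]. New: f19.
Round 4: (4) [f22 & f19 -> f13]; (10) [f19 & f9 -> f35]. New: f13, f35.
f35 first appears in round 4.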